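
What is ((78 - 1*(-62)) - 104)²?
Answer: 1296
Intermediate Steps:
((78 - 1*(-62)) - 104)² = ((78 + 62) - 104)² = (140 - 104)² = 36² = 1296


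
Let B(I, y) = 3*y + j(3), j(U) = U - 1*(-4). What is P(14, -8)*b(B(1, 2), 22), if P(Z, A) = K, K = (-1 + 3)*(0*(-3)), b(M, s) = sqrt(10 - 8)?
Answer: 0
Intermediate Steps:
j(U) = 4 + U (j(U) = U + 4 = 4 + U)
B(I, y) = 7 + 3*y (B(I, y) = 3*y + (4 + 3) = 3*y + 7 = 7 + 3*y)
b(M, s) = sqrt(2)
K = 0 (K = 2*0 = 0)
P(Z, A) = 0
P(14, -8)*b(B(1, 2), 22) = 0*sqrt(2) = 0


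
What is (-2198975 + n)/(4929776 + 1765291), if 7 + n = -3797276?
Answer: -5996258/6695067 ≈ -0.89562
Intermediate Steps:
n = -3797283 (n = -7 - 3797276 = -3797283)
(-2198975 + n)/(4929776 + 1765291) = (-2198975 - 3797283)/(4929776 + 1765291) = -5996258/6695067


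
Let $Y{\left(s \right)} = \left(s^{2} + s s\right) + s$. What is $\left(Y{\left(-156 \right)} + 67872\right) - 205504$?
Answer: $-89116$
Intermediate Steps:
$Y{\left(s \right)} = s + 2 s^{2}$ ($Y{\left(s \right)} = \left(s^{2} + s^{2}\right) + s = 2 s^{2} + s = s + 2 s^{2}$)
$\left(Y{\left(-156 \right)} + 67872\right) - 205504 = \left(- 156 \left(1 + 2 \left(-156\right)\right) + 67872\right) - 205504 = \left(- 156 \left(1 - 312\right) + 67872\right) - 205504 = \left(\left(-156\right) \left(-311\right) + 67872\right) - 205504 = \left(48516 + 67872\right) - 205504 = 116388 - 205504 = -89116$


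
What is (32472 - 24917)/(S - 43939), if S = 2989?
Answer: -1511/8190 ≈ -0.18449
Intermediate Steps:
(32472 - 24917)/(S - 43939) = (32472 - 24917)/(2989 - 43939) = 7555/(-40950) = 7555*(-1/40950) = -1511/8190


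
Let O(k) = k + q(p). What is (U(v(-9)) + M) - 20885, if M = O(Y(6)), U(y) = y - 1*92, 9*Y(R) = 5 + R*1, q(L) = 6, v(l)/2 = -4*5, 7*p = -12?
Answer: -189088/9 ≈ -21010.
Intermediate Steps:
p = -12/7 (p = (1/7)*(-12) = -12/7 ≈ -1.7143)
v(l) = -40 (v(l) = 2*(-4*5) = 2*(-20) = -40)
Y(R) = 5/9 + R/9 (Y(R) = (5 + R*1)/9 = (5 + R)/9 = 5/9 + R/9)
O(k) = 6 + k (O(k) = k + 6 = 6 + k)
U(y) = -92 + y (U(y) = y - 92 = -92 + y)
M = 65/9 (M = 6 + (5/9 + (1/9)*6) = 6 + (5/9 + 2/3) = 6 + 11/9 = 65/9 ≈ 7.2222)
(U(v(-9)) + M) - 20885 = ((-92 - 40) + 65/9) - 20885 = (-132 + 65/9) - 20885 = -1123/9 - 20885 = -189088/9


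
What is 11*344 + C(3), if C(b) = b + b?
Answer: 3790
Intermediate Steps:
C(b) = 2*b
11*344 + C(3) = 11*344 + 2*3 = 3784 + 6 = 3790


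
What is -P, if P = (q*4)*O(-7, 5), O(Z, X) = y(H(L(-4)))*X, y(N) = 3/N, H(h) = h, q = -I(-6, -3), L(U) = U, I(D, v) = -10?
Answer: 150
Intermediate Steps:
q = 10 (q = -1*(-10) = 10)
O(Z, X) = -3*X/4 (O(Z, X) = (3/(-4))*X = (3*(-¼))*X = -3*X/4)
P = -150 (P = (10*4)*(-¾*5) = 40*(-15/4) = -150)
-P = -1*(-150) = 150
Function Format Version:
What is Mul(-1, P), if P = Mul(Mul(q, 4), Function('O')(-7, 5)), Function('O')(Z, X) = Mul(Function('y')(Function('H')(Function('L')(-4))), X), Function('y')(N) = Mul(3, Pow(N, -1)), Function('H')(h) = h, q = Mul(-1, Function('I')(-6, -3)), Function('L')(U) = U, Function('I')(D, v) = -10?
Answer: 150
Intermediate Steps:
q = 10 (q = Mul(-1, -10) = 10)
Function('O')(Z, X) = Mul(Rational(-3, 4), X) (Function('O')(Z, X) = Mul(Mul(3, Pow(-4, -1)), X) = Mul(Mul(3, Rational(-1, 4)), X) = Mul(Rational(-3, 4), X))
P = -150 (P = Mul(Mul(10, 4), Mul(Rational(-3, 4), 5)) = Mul(40, Rational(-15, 4)) = -150)
Mul(-1, P) = Mul(-1, -150) = 150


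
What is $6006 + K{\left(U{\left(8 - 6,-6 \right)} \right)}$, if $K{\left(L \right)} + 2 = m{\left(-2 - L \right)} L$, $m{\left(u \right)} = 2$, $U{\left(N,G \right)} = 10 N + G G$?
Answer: $6116$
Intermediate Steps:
$U{\left(N,G \right)} = G^{2} + 10 N$ ($U{\left(N,G \right)} = 10 N + G^{2} = G^{2} + 10 N$)
$K{\left(L \right)} = -2 + 2 L$
$6006 + K{\left(U{\left(8 - 6,-6 \right)} \right)} = 6006 - \left(2 - 2 \left(\left(-6\right)^{2} + 10 \left(8 - 6\right)\right)\right) = 6006 - \left(2 - 2 \left(36 + 10 \cdot 2\right)\right) = 6006 - \left(2 - 2 \left(36 + 20\right)\right) = 6006 + \left(-2 + 2 \cdot 56\right) = 6006 + \left(-2 + 112\right) = 6006 + 110 = 6116$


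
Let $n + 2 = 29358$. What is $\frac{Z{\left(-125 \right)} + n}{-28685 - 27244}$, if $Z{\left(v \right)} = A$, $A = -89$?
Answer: $- \frac{29267}{55929} \approx -0.52329$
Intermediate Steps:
$Z{\left(v \right)} = -89$
$n = 29356$ ($n = -2 + 29358 = 29356$)
$\frac{Z{\left(-125 \right)} + n}{-28685 - 27244} = \frac{-89 + 29356}{-28685 - 27244} = \frac{29267}{-55929} = 29267 \left(- \frac{1}{55929}\right) = - \frac{29267}{55929}$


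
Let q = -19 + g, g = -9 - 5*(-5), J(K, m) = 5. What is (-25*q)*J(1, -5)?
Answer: 375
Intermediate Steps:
g = 16 (g = -9 - 1*(-25) = -9 + 25 = 16)
q = -3 (q = -19 + 16 = -3)
(-25*q)*J(1, -5) = -25*(-3)*5 = 75*5 = 375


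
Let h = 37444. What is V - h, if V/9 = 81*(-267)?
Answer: -232087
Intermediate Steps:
V = -194643 (V = 9*(81*(-267)) = 9*(-21627) = -194643)
V - h = -194643 - 1*37444 = -194643 - 37444 = -232087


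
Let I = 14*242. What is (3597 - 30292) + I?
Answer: -23307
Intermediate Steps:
I = 3388
(3597 - 30292) + I = (3597 - 30292) + 3388 = -26695 + 3388 = -23307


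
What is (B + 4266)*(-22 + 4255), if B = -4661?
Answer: -1672035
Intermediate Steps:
(B + 4266)*(-22 + 4255) = (-4661 + 4266)*(-22 + 4255) = -395*4233 = -1672035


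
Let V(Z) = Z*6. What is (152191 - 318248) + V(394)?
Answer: -163693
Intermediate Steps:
V(Z) = 6*Z
(152191 - 318248) + V(394) = (152191 - 318248) + 6*394 = -166057 + 2364 = -163693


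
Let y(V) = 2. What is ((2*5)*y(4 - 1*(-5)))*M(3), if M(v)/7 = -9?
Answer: -1260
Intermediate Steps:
M(v) = -63 (M(v) = 7*(-9) = -63)
((2*5)*y(4 - 1*(-5)))*M(3) = ((2*5)*2)*(-63) = (10*2)*(-63) = 20*(-63) = -1260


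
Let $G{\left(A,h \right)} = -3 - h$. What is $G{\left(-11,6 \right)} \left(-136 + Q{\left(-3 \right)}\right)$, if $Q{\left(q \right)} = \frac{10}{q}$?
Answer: $1254$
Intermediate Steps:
$G{\left(-11,6 \right)} \left(-136 + Q{\left(-3 \right)}\right) = \left(-3 - 6\right) \left(-136 + \frac{10}{-3}\right) = \left(-3 - 6\right) \left(-136 + 10 \left(- \frac{1}{3}\right)\right) = - 9 \left(-136 - \frac{10}{3}\right) = \left(-9\right) \left(- \frac{418}{3}\right) = 1254$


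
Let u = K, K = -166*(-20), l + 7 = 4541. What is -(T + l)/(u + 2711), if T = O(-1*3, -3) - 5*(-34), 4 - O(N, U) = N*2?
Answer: -4714/6031 ≈ -0.78163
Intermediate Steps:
O(N, U) = 4 - 2*N (O(N, U) = 4 - N*2 = 4 - 2*N)
l = 4534 (l = -7 + 4541 = 4534)
K = 3320
u = 3320
T = 180 (T = (4 - (-2)*3) - 5*(-34) = (4 - 2*(-3)) + 170 = (4 + 6) + 170 = 10 + 170 = 180)
-(T + l)/(u + 2711) = -(180 + 4534)/(3320 + 2711) = -4714/6031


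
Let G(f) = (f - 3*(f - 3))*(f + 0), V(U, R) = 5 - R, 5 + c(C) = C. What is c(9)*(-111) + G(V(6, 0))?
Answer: -449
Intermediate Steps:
c(C) = -5 + C
G(f) = f*(9 - 2*f) (G(f) = (f - 3*(-3 + f))*f = (f + (9 - 3*f))*f = (9 - 2*f)*f = f*(9 - 2*f))
c(9)*(-111) + G(V(6, 0)) = (-5 + 9)*(-111) + (5 - 1*0)*(9 - 2*(5 - 1*0)) = 4*(-111) + (5 + 0)*(9 - 2*(5 + 0)) = -444 + 5*(9 - 2*5) = -444 + 5*(9 - 10) = -444 + 5*(-1) = -444 - 5 = -449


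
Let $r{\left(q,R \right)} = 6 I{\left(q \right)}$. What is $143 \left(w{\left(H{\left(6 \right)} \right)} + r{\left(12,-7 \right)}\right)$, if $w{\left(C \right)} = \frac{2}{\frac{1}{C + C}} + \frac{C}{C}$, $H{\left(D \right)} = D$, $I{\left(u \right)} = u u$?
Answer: $127127$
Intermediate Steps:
$I{\left(u \right)} = u^{2}$
$r{\left(q,R \right)} = 6 q^{2}$
$w{\left(C \right)} = 1 + 4 C$ ($w{\left(C \right)} = \frac{2}{\frac{1}{2 C}} + 1 = \frac{2}{\frac{1}{2} \frac{1}{C}} + 1 = 2 \cdot 2 C + 1 = 4 C + 1 = 1 + 4 C$)
$143 \left(w{\left(H{\left(6 \right)} \right)} + r{\left(12,-7 \right)}\right) = 143 \left(\left(1 + 4 \cdot 6\right) + 6 \cdot 12^{2}\right) = 143 \left(\left(1 + 24\right) + 6 \cdot 144\right) = 143 \left(25 + 864\right) = 143 \cdot 889 = 127127$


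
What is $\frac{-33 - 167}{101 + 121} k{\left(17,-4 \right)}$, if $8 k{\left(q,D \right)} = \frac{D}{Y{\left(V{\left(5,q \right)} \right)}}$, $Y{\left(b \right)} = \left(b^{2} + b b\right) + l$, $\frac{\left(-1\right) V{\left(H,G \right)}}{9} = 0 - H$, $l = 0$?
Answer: $\frac{1}{8991} \approx 0.00011122$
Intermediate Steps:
$V{\left(H,G \right)} = 9 H$ ($V{\left(H,G \right)} = - 9 \left(0 - H\right) = - 9 \left(- H\right) = 9 H$)
$Y{\left(b \right)} = 2 b^{2}$ ($Y{\left(b \right)} = \left(b^{2} + b b\right) + 0 = \left(b^{2} + b^{2}\right) + 0 = 2 b^{2} + 0 = 2 b^{2}$)
$k{\left(q,D \right)} = \frac{D}{32400}$ ($k{\left(q,D \right)} = \frac{D \frac{1}{2 \left(9 \cdot 5\right)^{2}}}{8} = \frac{D \frac{1}{2 \cdot 45^{2}}}{8} = \frac{D \frac{1}{2 \cdot 2025}}{8} = \frac{D \frac{1}{4050}}{8} = \frac{\frac{1}{4050} D}{8} = \frac{D}{32400}$)
$\frac{-33 - 167}{101 + 121} k{\left(17,-4 \right)} = \frac{-33 - 167}{101 + 121} \cdot \frac{1}{32400} \left(-4\right) = - \frac{200}{222} \left(- \frac{1}{8100}\right) = \left(-200\right) \frac{1}{222} \left(- \frac{1}{8100}\right) = \left(- \frac{100}{111}\right) \left(- \frac{1}{8100}\right) = \frac{1}{8991}$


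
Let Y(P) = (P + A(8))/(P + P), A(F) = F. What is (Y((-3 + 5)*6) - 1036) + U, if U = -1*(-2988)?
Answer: 11717/6 ≈ 1952.8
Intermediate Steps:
U = 2988
Y(P) = (8 + P)/(2*P) (Y(P) = (P + 8)/(P + P) = (8 + P)/((2*P)) = (8 + P)*(1/(2*P)) = (8 + P)/(2*P))
(Y((-3 + 5)*6) - 1036) + U = ((8 + (-3 + 5)*6)/(2*(((-3 + 5)*6))) - 1036) + 2988 = ((8 + 2*6)/(2*((2*6))) - 1036) + 2988 = ((½)*(8 + 12)/12 - 1036) + 2988 = ((½)*(1/12)*20 - 1036) + 2988 = (⅚ - 1036) + 2988 = -6211/6 + 2988 = 11717/6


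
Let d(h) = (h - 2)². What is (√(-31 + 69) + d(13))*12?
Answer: 1452 + 12*√38 ≈ 1526.0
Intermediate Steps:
d(h) = (-2 + h)²
(√(-31 + 69) + d(13))*12 = (√(-31 + 69) + (-2 + 13)²)*12 = (√38 + 11²)*12 = (√38 + 121)*12 = (121 + √38)*12 = 1452 + 12*√38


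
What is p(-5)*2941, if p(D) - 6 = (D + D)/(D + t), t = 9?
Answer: 20587/2 ≈ 10294.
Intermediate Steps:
p(D) = 6 + 2*D/(9 + D) (p(D) = 6 + (D + D)/(D + 9) = 6 + (2*D)/(9 + D) = 6 + 2*D/(9 + D))
p(-5)*2941 = (2*(27 + 4*(-5))/(9 - 5))*2941 = (2*(27 - 20)/4)*2941 = (2*(¼)*7)*2941 = (7/2)*2941 = 20587/2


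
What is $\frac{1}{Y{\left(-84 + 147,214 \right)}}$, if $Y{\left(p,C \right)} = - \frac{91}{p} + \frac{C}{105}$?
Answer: $\frac{315}{187} \approx 1.6845$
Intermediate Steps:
$Y{\left(p,C \right)} = - \frac{91}{p} + \frac{C}{105}$ ($Y{\left(p,C \right)} = - \frac{91}{p} + C \frac{1}{105} = - \frac{91}{p} + \frac{C}{105}$)
$\frac{1}{Y{\left(-84 + 147,214 \right)}} = \frac{1}{- \frac{91}{-84 + 147} + \frac{1}{105} \cdot 214} = \frac{1}{- \frac{91}{63} + \frac{214}{105}} = \frac{1}{\left(-91\right) \frac{1}{63} + \frac{214}{105}} = \frac{1}{- \frac{13}{9} + \frac{214}{105}} = \frac{1}{\frac{187}{315}} = \frac{315}{187}$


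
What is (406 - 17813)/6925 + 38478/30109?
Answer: -257647213/208504825 ≈ -1.2357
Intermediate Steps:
(406 - 17813)/6925 + 38478/30109 = -17407*1/6925 + 38478*(1/30109) = -17407/6925 + 38478/30109 = -257647213/208504825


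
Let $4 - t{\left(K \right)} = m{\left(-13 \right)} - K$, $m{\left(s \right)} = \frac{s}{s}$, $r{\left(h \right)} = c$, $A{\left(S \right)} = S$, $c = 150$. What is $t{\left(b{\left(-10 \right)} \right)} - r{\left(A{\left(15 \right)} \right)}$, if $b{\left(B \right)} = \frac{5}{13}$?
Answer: $- \frac{1906}{13} \approx -146.62$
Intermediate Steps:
$r{\left(h \right)} = 150$
$m{\left(s \right)} = 1$
$b{\left(B \right)} = \frac{5}{13}$ ($b{\left(B \right)} = 5 \cdot \frac{1}{13} = \frac{5}{13}$)
$t{\left(K \right)} = 3 + K$ ($t{\left(K \right)} = 4 - \left(1 - K\right) = 4 + \left(-1 + K\right) = 3 + K$)
$t{\left(b{\left(-10 \right)} \right)} - r{\left(A{\left(15 \right)} \right)} = \left(3 + \frac{5}{13}\right) - 150 = \frac{44}{13} - 150 = - \frac{1906}{13}$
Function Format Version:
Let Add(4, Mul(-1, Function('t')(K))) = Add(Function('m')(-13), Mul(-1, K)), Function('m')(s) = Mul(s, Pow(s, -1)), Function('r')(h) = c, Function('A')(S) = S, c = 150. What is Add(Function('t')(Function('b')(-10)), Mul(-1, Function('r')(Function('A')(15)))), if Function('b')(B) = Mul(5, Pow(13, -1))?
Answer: Rational(-1906, 13) ≈ -146.62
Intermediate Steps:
Function('r')(h) = 150
Function('m')(s) = 1
Function('b')(B) = Rational(5, 13) (Function('b')(B) = Mul(5, Rational(1, 13)) = Rational(5, 13))
Function('t')(K) = Add(3, K) (Function('t')(K) = Add(4, Mul(-1, Add(1, Mul(-1, K)))) = Add(4, Add(-1, K)) = Add(3, K))
Add(Function('t')(Function('b')(-10)), Mul(-1, Function('r')(Function('A')(15)))) = Add(Add(3, Rational(5, 13)), Mul(-1, 150)) = Add(Rational(44, 13), -150) = Rational(-1906, 13)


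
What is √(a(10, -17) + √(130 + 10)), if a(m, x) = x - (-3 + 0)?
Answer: √(-14 + 2*√35) ≈ 1.4724*I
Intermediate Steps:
a(m, x) = 3 + x (a(m, x) = x - 1*(-3) = x + 3 = 3 + x)
√(a(10, -17) + √(130 + 10)) = √((3 - 17) + √(130 + 10)) = √(-14 + √140) = √(-14 + 2*√35)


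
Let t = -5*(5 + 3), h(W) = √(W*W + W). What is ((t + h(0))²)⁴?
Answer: 6553600000000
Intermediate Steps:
h(W) = √(W + W²) (h(W) = √(W² + W) = √(W + W²))
t = -40 (t = -5*8 = -40)
((t + h(0))²)⁴ = ((-40 + √(0*(1 + 0)))²)⁴ = ((-40 + √(0*1))²)⁴ = ((-40 + √0)²)⁴ = ((-40 + 0)²)⁴ = ((-40)²)⁴ = 1600⁴ = 6553600000000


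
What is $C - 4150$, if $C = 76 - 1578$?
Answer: $-5652$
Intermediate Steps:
$C = -1502$
$C - 4150 = -1502 - 4150 = -5652$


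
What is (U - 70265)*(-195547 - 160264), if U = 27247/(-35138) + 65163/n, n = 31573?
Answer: 27735969126305470717/1109412074 ≈ 2.5001e+10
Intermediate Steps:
U = 1429427963/1109412074 (U = 27247/(-35138) + 65163/31573 = 27247*(-1/35138) + 65163*(1/31573) = -27247/35138 + 65163/31573 = 1429427963/1109412074 ≈ 1.2885)
(U - 70265)*(-195547 - 160264) = (1429427963/1109412074 - 70265)*(-195547 - 160264) = -77951409951647/1109412074*(-355811) = 27735969126305470717/1109412074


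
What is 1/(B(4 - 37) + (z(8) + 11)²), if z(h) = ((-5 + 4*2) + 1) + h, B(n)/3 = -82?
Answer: 1/283 ≈ 0.0035336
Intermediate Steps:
B(n) = -246 (B(n) = 3*(-82) = -246)
z(h) = 4 + h (z(h) = ((-5 + 8) + 1) + h = (3 + 1) + h = 4 + h)
1/(B(4 - 37) + (z(8) + 11)²) = 1/(-246 + ((4 + 8) + 11)²) = 1/(-246 + (12 + 11)²) = 1/(-246 + 23²) = 1/(-246 + 529) = 1/283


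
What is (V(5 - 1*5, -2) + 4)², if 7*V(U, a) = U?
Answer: 16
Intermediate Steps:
V(U, a) = U/7
(V(5 - 1*5, -2) + 4)² = ((5 - 1*5)/7 + 4)² = ((5 - 5)/7 + 4)² = ((⅐)*0 + 4)² = (0 + 4)² = 4² = 16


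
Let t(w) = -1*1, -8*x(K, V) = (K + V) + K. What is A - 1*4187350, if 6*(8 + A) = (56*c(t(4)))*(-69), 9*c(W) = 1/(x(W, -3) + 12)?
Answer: -3806313574/909 ≈ -4.1874e+6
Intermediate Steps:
x(K, V) = -K/4 - V/8 (x(K, V) = -((K + V) + K)/8 = -(V + 2*K)/8 = -K/4 - V/8)
t(w) = -1
c(W) = 1/(9*(99/8 - W/4)) (c(W) = 1/(9*((-W/4 - 1/8*(-3)) + 12)) = 1/(9*((-W/4 + 3/8) + 12)) = 1/(9*((3/8 - W/4) + 12)) = 1/(9*(99/8 - W/4)))
A = -12424/909 (A = -8 + ((56*(-8/(-891 + 18*(-1))))*(-69))/6 = -8 + ((56*(-8/(-891 - 18)))*(-69))/6 = -8 + ((56*(-8/(-909)))*(-69))/6 = -8 + ((56*(-8*(-1/909)))*(-69))/6 = -8 + ((56*(8/909))*(-69))/6 = -8 + ((448/909)*(-69))/6 = -8 + (1/6)*(-10304/303) = -8 - 5152/909 = -12424/909 ≈ -13.668)
A - 1*4187350 = -12424/909 - 1*4187350 = -12424/909 - 4187350 = -3806313574/909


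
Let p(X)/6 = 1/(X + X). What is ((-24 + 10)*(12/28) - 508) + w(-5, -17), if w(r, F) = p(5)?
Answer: -2567/5 ≈ -513.40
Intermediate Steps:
p(X) = 3/X (p(X) = 6/(X + X) = 6/((2*X)) = 6*(1/(2*X)) = 3/X)
w(r, F) = ⅗ (w(r, F) = 3/5 = 3*(⅕) = ⅗)
((-24 + 10)*(12/28) - 508) + w(-5, -17) = ((-24 + 10)*(12/28) - 508) + ⅗ = (-168/28 - 508) + ⅗ = (-14*3/7 - 508) + ⅗ = (-6 - 508) + ⅗ = -514 + ⅗ = -2567/5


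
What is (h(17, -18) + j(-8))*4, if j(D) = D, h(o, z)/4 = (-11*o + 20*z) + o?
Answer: -8512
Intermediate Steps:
h(o, z) = -40*o + 80*z (h(o, z) = 4*((-11*o + 20*z) + o) = 4*(-10*o + 20*z) = -40*o + 80*z)
(h(17, -18) + j(-8))*4 = ((-40*17 + 80*(-18)) - 8)*4 = ((-680 - 1440) - 8)*4 = (-2120 - 8)*4 = -2128*4 = -8512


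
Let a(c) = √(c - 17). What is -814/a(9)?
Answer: 407*I*√2/2 ≈ 287.79*I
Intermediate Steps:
a(c) = √(-17 + c)
-814/a(9) = -814/√(-17 + 9) = -814*(-I*√2/4) = -(-407)*I*√2/2 = 407*I*√2/2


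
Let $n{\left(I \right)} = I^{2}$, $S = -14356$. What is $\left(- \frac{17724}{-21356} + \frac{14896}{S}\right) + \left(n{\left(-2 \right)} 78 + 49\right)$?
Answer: $\frac{6913383654}{19161671} \approx 360.79$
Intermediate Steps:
$\left(- \frac{17724}{-21356} + \frac{14896}{S}\right) + \left(n{\left(-2 \right)} 78 + 49\right) = \left(- \frac{17724}{-21356} + \frac{14896}{-14356}\right) + \left(\left(-2\right)^{2} \cdot 78 + 49\right) = \left(\left(-17724\right) \left(- \frac{1}{21356}\right) + 14896 \left(- \frac{1}{14356}\right)\right) + \left(4 \cdot 78 + 49\right) = \left(\frac{4431}{5339} - \frac{3724}{3589}\right) + \left(312 + 49\right) = - \frac{3979577}{19161671} + 361 = \frac{6913383654}{19161671}$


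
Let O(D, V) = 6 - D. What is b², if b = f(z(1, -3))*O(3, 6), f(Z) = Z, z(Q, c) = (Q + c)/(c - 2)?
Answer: 36/25 ≈ 1.4400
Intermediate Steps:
z(Q, c) = (Q + c)/(-2 + c)
b = 6/5 (b = ((1 - 3)/(-2 - 3))*(6 - 1*3) = (-2/(-5))*(6 - 3) = -⅕*(-2)*3 = (⅖)*3 = 6/5 ≈ 1.2000)
b² = (6/5)² = 36/25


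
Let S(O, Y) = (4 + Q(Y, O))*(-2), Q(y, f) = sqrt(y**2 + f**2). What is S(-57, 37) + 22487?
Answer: 22479 - 2*sqrt(4618) ≈ 22343.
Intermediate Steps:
Q(y, f) = sqrt(f**2 + y**2)
S(O, Y) = -8 - 2*sqrt(O**2 + Y**2) (S(O, Y) = (4 + sqrt(O**2 + Y**2))*(-2) = -8 - 2*sqrt(O**2 + Y**2))
S(-57, 37) + 22487 = (-8 - 2*sqrt((-57)**2 + 37**2)) + 22487 = (-8 - 2*sqrt(3249 + 1369)) + 22487 = (-8 - 2*sqrt(4618)) + 22487 = 22479 - 2*sqrt(4618)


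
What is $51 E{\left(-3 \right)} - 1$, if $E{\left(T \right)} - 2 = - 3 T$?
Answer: $560$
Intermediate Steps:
$E{\left(T \right)} = 2 - 3 T$
$51 E{\left(-3 \right)} - 1 = 51 \left(2 - -9\right) - 1 = 51 \left(2 + 9\right) + \left(1 - 2\right) = 51 \cdot 11 - 1 = 561 - 1 = 560$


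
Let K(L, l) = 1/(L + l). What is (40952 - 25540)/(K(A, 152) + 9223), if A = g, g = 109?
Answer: 1005633/601801 ≈ 1.6710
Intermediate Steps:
A = 109
(40952 - 25540)/(K(A, 152) + 9223) = (40952 - 25540)/(1/(109 + 152) + 9223) = 15412/(1/261 + 9223) = 15412/(2407204/261) = 15412*(261/2407204) = 1005633/601801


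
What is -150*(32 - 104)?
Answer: 10800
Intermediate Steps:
-150*(32 - 104) = -150*(-72) = 10800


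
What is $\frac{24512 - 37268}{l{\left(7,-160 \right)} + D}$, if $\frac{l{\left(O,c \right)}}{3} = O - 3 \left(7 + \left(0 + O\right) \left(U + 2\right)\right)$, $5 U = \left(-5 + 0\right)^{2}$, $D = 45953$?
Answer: $- \frac{6378}{22735} \approx -0.28054$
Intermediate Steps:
$U = 5$ ($U = \frac{\left(-5 + 0\right)^{2}}{5} = \frac{\left(-5\right)^{2}}{5} = \frac{1}{5} \cdot 25 = 5$)
$l{\left(O,c \right)} = -63 - 60 O$ ($l{\left(O,c \right)} = 3 \left(O - 3 \left(7 + \left(0 + O\right) \left(5 + 2\right)\right)\right) = 3 \left(O - 3 \left(7 + O 7\right)\right) = 3 \left(O - 3 \left(7 + 7 O\right)\right) = 3 \left(O - \left(21 + 21 O\right)\right) = 3 \left(-21 - 20 O\right) = -63 - 60 O$)
$\frac{24512 - 37268}{l{\left(7,-160 \right)} + D} = \frac{24512 - 37268}{\left(-63 - 420\right) + 45953} = - \frac{12756}{\left(-63 - 420\right) + 45953} = - \frac{12756}{-483 + 45953} = - \frac{12756}{45470} = \left(-12756\right) \frac{1}{45470} = - \frac{6378}{22735}$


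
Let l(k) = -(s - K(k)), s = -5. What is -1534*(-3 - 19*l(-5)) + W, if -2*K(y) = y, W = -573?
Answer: 222624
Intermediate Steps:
K(y) = -y/2
l(k) = 5 - k/2 (l(k) = -(-5 - (-1)*k/2) = -(-5 + k/2) = 5 - k/2)
-1534*(-3 - 19*l(-5)) + W = -1534*(-3 - 19*(5 - ½*(-5))) - 573 = -1534*(-3 - 19*(5 + 5/2)) - 573 = -1534*(-3 - 19*15/2) - 573 = -1534*(-3 - 285/2) - 573 = -1534*(-291/2) - 573 = 223197 - 573 = 222624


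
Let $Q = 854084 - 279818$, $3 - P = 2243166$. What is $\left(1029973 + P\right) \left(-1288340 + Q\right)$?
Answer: $866307436060$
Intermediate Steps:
$P = -2243163$ ($P = 3 - 2243166 = -2243163$)
$Q = 574266$
$\left(1029973 + P\right) \left(-1288340 + Q\right) = \left(1029973 - 2243163\right) \left(-1288340 + 574266\right) = \left(-1213190\right) \left(-714074\right) = 866307436060$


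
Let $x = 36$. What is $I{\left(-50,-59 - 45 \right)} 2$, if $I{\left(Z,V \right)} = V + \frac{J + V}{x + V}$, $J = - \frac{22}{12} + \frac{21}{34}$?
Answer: $- \frac{177653}{867} \approx -204.91$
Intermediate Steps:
$J = - \frac{62}{51}$ ($J = \left(-22\right) \frac{1}{12} + 21 \cdot \frac{1}{34} = - \frac{11}{6} + \frac{21}{34} = - \frac{62}{51} \approx -1.2157$)
$I{\left(Z,V \right)} = V + \frac{- \frac{62}{51} + V}{36 + V}$
$I{\left(-50,-59 - 45 \right)} 2 = \frac{- \frac{62}{51} + \left(-59 - 45\right)^{2} + 37 \left(-59 - 45\right)}{36 - 104} \cdot 2 = \frac{- \frac{62}{51} + \left(-104\right)^{2} + 37 \left(-104\right)}{36 - 104} \cdot 2 = \frac{- \frac{62}{51} + 10816 - 3848}{-68} \cdot 2 = \left(- \frac{1}{68}\right) \frac{355306}{51} \cdot 2 = \left(- \frac{177653}{1734}\right) 2 = - \frac{177653}{867}$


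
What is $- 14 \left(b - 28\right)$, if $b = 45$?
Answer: $-238$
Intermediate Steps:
$- 14 \left(b - 28\right) = - 14 \left(45 - 28\right) = \left(-14\right) 17 = -238$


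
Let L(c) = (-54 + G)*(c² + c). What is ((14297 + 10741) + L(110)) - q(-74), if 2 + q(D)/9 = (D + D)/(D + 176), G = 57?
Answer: 1048884/17 ≈ 61699.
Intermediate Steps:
q(D) = -18 + 18*D/(176 + D) (q(D) = -18 + 9*((D + D)/(D + 176)) = -18 + 9*((2*D)/(176 + D)) = -18 + 9*(2*D/(176 + D)) = -18 + 18*D/(176 + D))
L(c) = 3*c + 3*c² (L(c) = (-54 + 57)*(c² + c) = 3*(c + c²) = 3*c + 3*c²)
((14297 + 10741) + L(110)) - q(-74) = ((14297 + 10741) + 3*110*(1 + 110)) - (-3168)/(176 - 74) = (25038 + 3*110*111) - (-3168)/102 = (25038 + 36630) - (-3168)/102 = 61668 - 1*(-528/17) = 61668 + 528/17 = 1048884/17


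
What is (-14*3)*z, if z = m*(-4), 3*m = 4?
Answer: 224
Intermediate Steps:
m = 4/3 (m = (1/3)*4 = 4/3 ≈ 1.3333)
z = -16/3 (z = (4/3)*(-4) = -16/3 ≈ -5.3333)
(-14*3)*z = -14*3*(-16/3) = -42*(-16/3) = 224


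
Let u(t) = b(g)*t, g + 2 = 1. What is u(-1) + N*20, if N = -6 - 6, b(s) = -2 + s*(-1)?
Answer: -239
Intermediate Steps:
g = -1 (g = -2 + 1 = -1)
b(s) = -2 - s
N = -12
u(t) = -t (u(t) = (-2 - 1*(-1))*t = (-2 + 1)*t = -t)
u(-1) + N*20 = -1*(-1) - 12*20 = 1 - 240 = -239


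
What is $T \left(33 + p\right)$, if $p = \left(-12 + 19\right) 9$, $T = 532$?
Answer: $51072$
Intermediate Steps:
$p = 63$ ($p = 7 \cdot 9 = 63$)
$T \left(33 + p\right) = 532 \left(33 + 63\right) = 532 \cdot 96 = 51072$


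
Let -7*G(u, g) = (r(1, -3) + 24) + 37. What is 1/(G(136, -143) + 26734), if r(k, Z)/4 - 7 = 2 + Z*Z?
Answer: 1/26715 ≈ 3.7432e-5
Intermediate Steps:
r(k, Z) = 36 + 4*Z**2 (r(k, Z) = 28 + 4*(2 + Z*Z) = 28 + 4*(2 + Z**2) = 28 + (8 + 4*Z**2) = 36 + 4*Z**2)
G(u, g) = -19 (G(u, g) = -(((36 + 4*(-3)**2) + 24) + 37)/7 = -(((36 + 4*9) + 24) + 37)/7 = -(((36 + 36) + 24) + 37)/7 = -((72 + 24) + 37)/7 = -(96 + 37)/7 = -1/7*133 = -19)
1/(G(136, -143) + 26734) = 1/(-19 + 26734) = 1/26715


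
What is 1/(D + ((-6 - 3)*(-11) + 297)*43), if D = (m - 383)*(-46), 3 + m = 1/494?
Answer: 247/8591625 ≈ 2.8749e-5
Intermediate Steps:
m = -1481/494 (m = -3 + 1/494 = -1481/494 ≈ -2.9980)
D = 4385709/247 (D = (-1481/494 - 383)*(-46) = -190683/494*(-46) = 4385709/247 ≈ 17756.)
1/(D + ((-6 - 3)*(-11) + 297)*43) = 1/(4385709/247 + ((-6 - 3)*(-11) + 297)*43) = 1/(4385709/247 + (-9*(-11) + 297)*43) = 1/(4385709/247 + (99 + 297)*43) = 1/(4385709/247 + 396*43) = 1/(4385709/247 + 17028) = 1/(8591625/247) = 247/8591625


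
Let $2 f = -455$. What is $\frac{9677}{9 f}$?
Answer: $- \frac{19354}{4095} \approx -4.7262$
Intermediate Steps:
$f = - \frac{455}{2}$ ($f = \frac{1}{2} \left(-455\right) = - \frac{455}{2} \approx -227.5$)
$\frac{9677}{9 f} = \frac{9677}{9 \left(- \frac{455}{2}\right)} = \frac{9677}{- \frac{4095}{2}} = 9677 \left(- \frac{2}{4095}\right) = - \frac{19354}{4095}$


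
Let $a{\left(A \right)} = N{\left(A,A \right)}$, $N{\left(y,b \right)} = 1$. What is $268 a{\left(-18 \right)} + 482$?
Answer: $750$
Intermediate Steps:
$a{\left(A \right)} = 1$
$268 a{\left(-18 \right)} + 482 = 268 \cdot 1 + 482 = 268 + 482 = 750$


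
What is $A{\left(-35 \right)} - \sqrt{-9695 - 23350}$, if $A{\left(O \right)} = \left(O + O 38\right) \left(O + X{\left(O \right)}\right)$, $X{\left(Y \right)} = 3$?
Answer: $43680 - i \sqrt{33045} \approx 43680.0 - 181.78 i$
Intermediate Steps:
$A{\left(O \right)} = 39 O \left(3 + O\right)$ ($A{\left(O \right)} = \left(O + O 38\right) \left(O + 3\right) = \left(O + 38 O\right) \left(3 + O\right) = 39 O \left(3 + O\right)$)
$A{\left(-35 \right)} - \sqrt{-9695 - 23350} = 39 \left(-35\right) \left(3 - 35\right) - \sqrt{-9695 - 23350} = 39 \left(-35\right) \left(-32\right) - \sqrt{-33045} = 43680 - i \sqrt{33045}$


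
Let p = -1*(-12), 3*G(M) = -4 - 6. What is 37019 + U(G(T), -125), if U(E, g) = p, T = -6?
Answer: 37031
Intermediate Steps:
G(M) = -10/3 (G(M) = (-4 - 6)/3 = (⅓)*(-10) = -10/3)
p = 12
U(E, g) = 12
37019 + U(G(T), -125) = 37019 + 12 = 37031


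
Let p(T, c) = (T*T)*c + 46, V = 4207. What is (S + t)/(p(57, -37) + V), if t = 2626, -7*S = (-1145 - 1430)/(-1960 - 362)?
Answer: -42680429/1884813840 ≈ -0.022644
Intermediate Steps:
S = -2575/16254 (S = -(-1145 - 1430)/(7*(-1960 - 362)) = -(-2575)/(7*(-2322)) = -(-2575)*(-1)/(7*2322) = -1/7*2575/2322 = -2575/16254 ≈ -0.15842)
p(T, c) = 46 + c*T**2 (p(T, c) = T**2*c + 46 = c*T**2 + 46 = 46 + c*T**2)
(S + t)/(p(57, -37) + V) = (-2575/16254 + 2626)/((46 - 37*57**2) + 4207) = 42680429/(16254*((46 - 37*3249) + 4207)) = 42680429/(16254*((46 - 120213) + 4207)) = 42680429/(16254*(-120167 + 4207)) = (42680429/16254)/(-115960) = (42680429/16254)*(-1/115960) = -42680429/1884813840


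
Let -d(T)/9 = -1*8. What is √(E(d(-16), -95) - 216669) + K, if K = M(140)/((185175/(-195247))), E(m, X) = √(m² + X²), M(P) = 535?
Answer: -20891429/37035 + I*√(216669 - √14209) ≈ -564.1 + 465.35*I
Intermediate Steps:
d(T) = 72 (d(T) = -(-9)*8 = -9*(-8) = 72)
E(m, X) = √(X² + m²)
K = -20891429/37035 (K = 535/((185175/(-195247))) = 535/((185175*(-1/195247))) = 535/(-185175/195247) = 535*(-195247/185175) = -20891429/37035 ≈ -564.10)
√(E(d(-16), -95) - 216669) + K = √(√((-95)² + 72²) - 216669) - 20891429/37035 = √(√(9025 + 5184) - 216669) - 20891429/37035 = √(√14209 - 216669) - 20891429/37035 = √(-216669 + √14209) - 20891429/37035 = -20891429/37035 + √(-216669 + √14209)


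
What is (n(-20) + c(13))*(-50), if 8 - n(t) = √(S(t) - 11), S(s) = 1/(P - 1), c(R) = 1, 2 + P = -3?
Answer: -450 + 25*I*√402/3 ≈ -450.0 + 167.08*I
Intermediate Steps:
P = -5 (P = -2 - 3 = -5)
S(s) = -⅙ (S(s) = 1/(-5 - 1) = 1/(-6) = -⅙)
n(t) = 8 - I*√402/6 (n(t) = 8 - √(-⅙ - 11) = 8 - √(-67/6) = 8 - I*√402/6)
(n(-20) + c(13))*(-50) = ((8 - I*√402/6) + 1)*(-50) = (9 - I*√402/6)*(-50) = -450 + 25*I*√402/3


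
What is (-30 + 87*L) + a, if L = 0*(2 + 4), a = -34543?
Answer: -34573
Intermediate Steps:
L = 0 (L = 0*6 = 0)
(-30 + 87*L) + a = (-30 + 87*0) - 34543 = (-30 + 0) - 34543 = -30 - 34543 = -34573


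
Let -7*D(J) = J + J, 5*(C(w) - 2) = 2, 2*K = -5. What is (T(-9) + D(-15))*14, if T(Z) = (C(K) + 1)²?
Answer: 5546/25 ≈ 221.84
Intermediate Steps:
K = -5/2 (K = (½)*(-5) = -5/2 ≈ -2.5000)
C(w) = 12/5 (C(w) = 2 + (⅕)*2 = 2 + ⅖ = 12/5)
D(J) = -2*J/7 (D(J) = -(J + J)/7 = -2*J/7)
T(Z) = 289/25 (T(Z) = (12/5 + 1)² = (17/5)² = 289/25)
(T(-9) + D(-15))*14 = (289/25 - 2/7*(-15))*14 = (289/25 + 30/7)*14 = (2773/175)*14 = 5546/25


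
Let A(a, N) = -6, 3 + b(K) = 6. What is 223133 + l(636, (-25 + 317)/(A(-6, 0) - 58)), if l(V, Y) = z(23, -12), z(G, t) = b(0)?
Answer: 223136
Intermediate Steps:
b(K) = 3 (b(K) = -3 + 6 = 3)
z(G, t) = 3
l(V, Y) = 3
223133 + l(636, (-25 + 317)/(A(-6, 0) - 58)) = 223133 + 3 = 223136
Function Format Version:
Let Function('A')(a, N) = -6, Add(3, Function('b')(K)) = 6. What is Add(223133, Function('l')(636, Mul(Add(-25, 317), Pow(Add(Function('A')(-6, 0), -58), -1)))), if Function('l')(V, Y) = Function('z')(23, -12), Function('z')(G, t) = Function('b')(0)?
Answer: 223136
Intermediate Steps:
Function('b')(K) = 3 (Function('b')(K) = Add(-3, 6) = 3)
Function('z')(G, t) = 3
Function('l')(V, Y) = 3
Add(223133, Function('l')(636, Mul(Add(-25, 317), Pow(Add(Function('A')(-6, 0), -58), -1)))) = Add(223133, 3) = 223136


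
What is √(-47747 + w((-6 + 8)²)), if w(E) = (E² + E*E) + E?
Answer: I*√47711 ≈ 218.43*I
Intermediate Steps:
w(E) = E + 2*E² (w(E) = (E² + E²) + E = 2*E² + E = E + 2*E²)
√(-47747 + w((-6 + 8)²)) = √(-47747 + (-6 + 8)²*(1 + 2*(-6 + 8)²)) = √(-47747 + 2²*(1 + 2*2²)) = √(-47747 + 4*(1 + 2*4)) = √(-47747 + 4*(1 + 8)) = √(-47747 + 4*9) = √(-47747 + 36) = √(-47711) = I*√47711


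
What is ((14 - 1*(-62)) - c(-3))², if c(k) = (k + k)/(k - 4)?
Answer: 276676/49 ≈ 5646.4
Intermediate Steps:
c(k) = 2*k/(-4 + k) (c(k) = (2*k)/(-4 + k) = 2*k/(-4 + k))
((14 - 1*(-62)) - c(-3))² = ((14 - 1*(-62)) - 2*(-3)/(-4 - 3))² = ((14 + 62) - 2*(-3)/(-7))² = (76 - 2*(-3)*(-1)/7)² = (76 - 1*6/7)² = (76 - 6/7)² = (526/7)² = 276676/49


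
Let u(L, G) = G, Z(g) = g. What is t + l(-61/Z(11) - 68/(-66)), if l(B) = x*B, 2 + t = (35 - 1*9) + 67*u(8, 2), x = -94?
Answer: 19220/33 ≈ 582.42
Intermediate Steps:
t = 158 (t = -2 + ((35 - 1*9) + 67*2) = -2 + ((35 - 9) + 134) = -2 + (26 + 134) = -2 + 160 = 158)
l(B) = -94*B
t + l(-61/Z(11) - 68/(-66)) = 158 - 94*(-61/11 - 68/(-66)) = 158 - 94*(-61*1/11 - 68*(-1/66)) = 158 - 94*(-61/11 + 34/33) = 158 - 94*(-149/33) = 158 + 14006/33 = 19220/33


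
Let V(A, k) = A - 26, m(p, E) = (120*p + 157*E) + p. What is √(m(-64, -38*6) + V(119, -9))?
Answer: I*√43447 ≈ 208.44*I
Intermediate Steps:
m(p, E) = 121*p + 157*E
V(A, k) = -26 + A
√(m(-64, -38*6) + V(119, -9)) = √((121*(-64) + 157*(-38*6)) + (-26 + 119)) = √((-7744 + 157*(-228)) + 93) = √((-7744 - 35796) + 93) = √(-43540 + 93) = √(-43447) = I*√43447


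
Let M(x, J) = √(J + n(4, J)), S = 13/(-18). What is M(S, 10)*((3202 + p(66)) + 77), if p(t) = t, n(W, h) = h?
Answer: 6690*√5 ≈ 14959.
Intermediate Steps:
S = -13/18 (S = 13*(-1/18) = -13/18 ≈ -0.72222)
M(x, J) = √2*√J (M(x, J) = √(J + J) = √(2*J) = √2*√J)
M(S, 10)*((3202 + p(66)) + 77) = (√2*√10)*((3202 + 66) + 77) = (2*√5)*(3268 + 77) = (2*√5)*3345 = 6690*√5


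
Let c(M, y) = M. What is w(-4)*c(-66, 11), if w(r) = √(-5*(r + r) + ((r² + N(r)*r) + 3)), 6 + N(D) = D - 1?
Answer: -66*√103 ≈ -669.83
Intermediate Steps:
N(D) = -7 + D (N(D) = -6 + (D - 1) = -6 + (-1 + D) = -7 + D)
w(r) = √(3 + r² - 10*r + r*(-7 + r)) (w(r) = √(-5*(r + r) + ((r² + (-7 + r)*r) + 3)) = √(-10*r + ((r² + r*(-7 + r)) + 3)) = √(-10*r + (3 + r² + r*(-7 + r))) = √(3 + r² - 10*r + r*(-7 + r)))
w(-4)*c(-66, 11) = √(3 - 17*(-4) + 2*(-4)²)*(-66) = √(3 + 68 + 2*16)*(-66) = √(3 + 68 + 32)*(-66) = √103*(-66) = -66*√103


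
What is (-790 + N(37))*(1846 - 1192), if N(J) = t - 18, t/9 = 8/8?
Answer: -522546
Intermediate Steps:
t = 9 (t = 9*(8/8) = 9*(8*(⅛)) = 9*1 = 9)
N(J) = -9 (N(J) = 9 - 18 = -9)
(-790 + N(37))*(1846 - 1192) = (-790 - 9)*(1846 - 1192) = -799*654 = -522546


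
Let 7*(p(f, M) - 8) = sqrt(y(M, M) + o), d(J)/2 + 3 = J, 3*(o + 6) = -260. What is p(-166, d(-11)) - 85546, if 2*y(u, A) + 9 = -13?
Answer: -85538 + I*sqrt(933)/21 ≈ -85538.0 + 1.4545*I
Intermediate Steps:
o = -278/3 (o = -6 + (1/3)*(-260) = -6 - 260/3 = -278/3 ≈ -92.667)
y(u, A) = -11 (y(u, A) = -9/2 + (1/2)*(-13) = -9/2 - 13/2 = -11)
d(J) = -6 + 2*J
p(f, M) = 8 + I*sqrt(933)/21 (p(f, M) = 8 + sqrt(-11 - 278/3)/7 = 8 + sqrt(-311/3)/7 = 8 + (I*sqrt(933)/3)/7 = 8 + I*sqrt(933)/21)
p(-166, d(-11)) - 85546 = (8 + I*sqrt(933)/21) - 85546 = -85538 + I*sqrt(933)/21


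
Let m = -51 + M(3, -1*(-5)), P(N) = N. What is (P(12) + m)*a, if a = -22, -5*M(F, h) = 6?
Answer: 4422/5 ≈ 884.40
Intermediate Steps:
M(F, h) = -6/5 (M(F, h) = -1/5*6 = -6/5)
m = -261/5 (m = -51 - 6/5 = -261/5 ≈ -52.200)
(P(12) + m)*a = (12 - 261/5)*(-22) = -201/5*(-22) = 4422/5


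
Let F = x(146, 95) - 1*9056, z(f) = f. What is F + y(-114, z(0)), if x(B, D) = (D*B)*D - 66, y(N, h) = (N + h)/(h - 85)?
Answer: 111224994/85 ≈ 1.3085e+6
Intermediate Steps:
y(N, h) = (N + h)/(-85 + h)
x(B, D) = -66 + B*D² (x(B, D) = (B*D)*D - 66 = B*D² - 66 = -66 + B*D²)
F = 1308528 (F = (-66 + 146*95²) - 1*9056 = (-66 + 146*9025) - 9056 = (-66 + 1317650) - 9056 = 1317584 - 9056 = 1308528)
F + y(-114, z(0)) = 1308528 + (-114 + 0)/(-85 + 0) = 1308528 - 114/(-85) = 1308528 - 1/85*(-114) = 1308528 + 114/85 = 111224994/85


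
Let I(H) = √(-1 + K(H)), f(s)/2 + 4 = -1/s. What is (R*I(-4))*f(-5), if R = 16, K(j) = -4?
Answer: -608*I*√5/5 ≈ -271.91*I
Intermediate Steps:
f(s) = -8 - 2/s (f(s) = -8 + 2*(-1/s) = -8 - 2/s)
I(H) = I*√5 (I(H) = √(-1 - 4) = √(-5) = I*√5)
(R*I(-4))*f(-5) = (16*(I*√5))*(-8 - 2/(-5)) = (16*I*√5)*(-8 - 2*(-⅕)) = (16*I*√5)*(-8 + ⅖) = (16*I*√5)*(-38/5) = -608*I*√5/5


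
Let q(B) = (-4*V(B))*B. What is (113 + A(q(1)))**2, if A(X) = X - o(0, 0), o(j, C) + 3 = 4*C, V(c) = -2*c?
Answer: 15376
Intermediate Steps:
o(j, C) = -3 + 4*C
q(B) = 8*B**2 (q(B) = (-(-8)*B)*B = (8*B)*B = 8*B**2)
A(X) = 3 + X (A(X) = X - (-3 + 4*0) = X - (-3 + 0) = X - 1*(-3) = X + 3 = 3 + X)
(113 + A(q(1)))**2 = (113 + (3 + 8*1**2))**2 = (113 + (3 + 8*1))**2 = (113 + (3 + 8))**2 = (113 + 11)**2 = 124**2 = 15376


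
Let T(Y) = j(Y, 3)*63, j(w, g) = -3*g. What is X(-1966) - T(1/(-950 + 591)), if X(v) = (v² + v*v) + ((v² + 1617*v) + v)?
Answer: 8415047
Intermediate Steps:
T(Y) = -567 (T(Y) = -3*3*63 = -9*63 = -567)
X(v) = 3*v² + 1618*v (X(v) = (v² + v²) + (v² + 1618*v) = 2*v² + (v² + 1618*v) = 3*v² + 1618*v)
X(-1966) - T(1/(-950 + 591)) = -1966*(1618 + 3*(-1966)) - 1*(-567) = -1966*(1618 - 5898) + 567 = -1966*(-4280) + 567 = 8414480 + 567 = 8415047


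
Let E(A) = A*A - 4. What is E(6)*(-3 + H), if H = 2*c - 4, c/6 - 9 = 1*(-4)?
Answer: 1696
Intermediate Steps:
c = 30 (c = 54 + 6*(1*(-4)) = 54 + 6*(-4) = 54 - 24 = 30)
E(A) = -4 + A² (E(A) = A² - 4 = -4 + A²)
H = 56 (H = 2*30 - 4 = 60 - 4 = 56)
E(6)*(-3 + H) = (-4 + 6²)*(-3 + 56) = (-4 + 36)*53 = 32*53 = 1696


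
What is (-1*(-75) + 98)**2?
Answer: 29929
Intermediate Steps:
(-1*(-75) + 98)**2 = (75 + 98)**2 = 173**2 = 29929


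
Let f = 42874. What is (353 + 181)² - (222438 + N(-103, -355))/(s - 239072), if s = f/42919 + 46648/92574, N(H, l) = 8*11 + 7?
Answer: 135431143252956213381/474935478021622 ≈ 2.8516e+5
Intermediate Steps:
N(H, l) = 95 (N(H, l) = 88 + 7 = 95)
s = 2985551594/1986591753 (s = 42874/42919 + 46648/92574 = 42874*(1/42919) + 46648*(1/92574) = 42874/42919 + 23324/46287 = 2985551594/1986591753 ≈ 1.5029)
(353 + 181)² - (222438 + N(-103, -355))/(s - 239072) = (353 + 181)² - (222438 + 95)/(2985551594/1986591753 - 239072) = 534² - 222533/(-474935478021622/1986591753) = 285156 - 222533*(-1986591753)/474935478021622 = 285156 - 1*(-442082222570349/474935478021622) = 285156 + 442082222570349/474935478021622 = 135431143252956213381/474935478021622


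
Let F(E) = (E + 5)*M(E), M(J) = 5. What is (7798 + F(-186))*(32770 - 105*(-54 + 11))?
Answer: 257005505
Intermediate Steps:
F(E) = 25 + 5*E (F(E) = (E + 5)*5 = (5 + E)*5 = 25 + 5*E)
(7798 + F(-186))*(32770 - 105*(-54 + 11)) = (7798 + (25 + 5*(-186)))*(32770 - 105*(-54 + 11)) = (7798 + (25 - 930))*(32770 - 105*(-43)) = (7798 - 905)*(32770 + 4515) = 6893*37285 = 257005505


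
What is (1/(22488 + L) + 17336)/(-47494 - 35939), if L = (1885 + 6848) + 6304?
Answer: -30977781/149086825 ≈ -0.20778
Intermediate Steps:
L = 15037 (L = 8733 + 6304 = 15037)
(1/(22488 + L) + 17336)/(-47494 - 35939) = (1/(22488 + 15037) + 17336)/(-47494 - 35939) = (1/37525 + 17336)/(-83433) = (1/37525 + 17336)*(-1/83433) = (650533401/37525)*(-1/83433) = -30977781/149086825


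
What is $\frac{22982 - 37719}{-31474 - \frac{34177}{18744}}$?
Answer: $\frac{25111848}{53634803} \approx 0.4682$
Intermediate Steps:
$\frac{22982 - 37719}{-31474 - \frac{34177}{18744}} = - \frac{14737}{-31474 - \frac{3107}{1704}} = - \frac{14737}{- \frac{53634803}{1704}} = \left(-14737\right) \left(- \frac{1704}{53634803}\right) = \frac{25111848}{53634803}$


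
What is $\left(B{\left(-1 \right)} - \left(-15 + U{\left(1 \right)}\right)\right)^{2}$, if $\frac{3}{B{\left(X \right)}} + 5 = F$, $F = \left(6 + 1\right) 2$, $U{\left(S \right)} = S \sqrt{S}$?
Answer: $\frac{1849}{9} \approx 205.44$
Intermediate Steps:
$U{\left(S \right)} = S^{\frac{3}{2}}$
$F = 14$ ($F = 7 \cdot 2 = 14$)
$B{\left(X \right)} = \frac{1}{3}$ ($B{\left(X \right)} = \frac{3}{-5 + 14} = \frac{3}{9} = 3 \cdot \frac{1}{9} = \frac{1}{3}$)
$\left(B{\left(-1 \right)} - \left(-15 + U{\left(1 \right)}\right)\right)^{2} = \left(\frac{1}{3} + \left(15 - 1^{\frac{3}{2}}\right)\right)^{2} = \left(\frac{1}{3} + \left(15 - 1\right)\right)^{2} = \left(\frac{1}{3} + 14\right)^{2} = \left(\frac{43}{3}\right)^{2} = \frac{1849}{9}$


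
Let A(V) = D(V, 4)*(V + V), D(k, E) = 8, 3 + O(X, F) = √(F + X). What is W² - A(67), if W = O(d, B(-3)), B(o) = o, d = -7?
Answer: -1072 + (3 - I*√10)² ≈ -1073.0 - 18.974*I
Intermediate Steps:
O(X, F) = -3 + √(F + X)
W = -3 + I*√10 (W = -3 + √(-3 - 7) = -3 + √(-10) = -3 + I*√10 ≈ -3.0 + 3.1623*I)
A(V) = 16*V (A(V) = 8*(V + V) = 8*(2*V) = 16*V)
W² - A(67) = (-3 + I*√10)² - 16*67 = (-3 + I*√10)² - 1*1072 = (-3 + I*√10)² - 1072 = -1072 + (-3 + I*√10)²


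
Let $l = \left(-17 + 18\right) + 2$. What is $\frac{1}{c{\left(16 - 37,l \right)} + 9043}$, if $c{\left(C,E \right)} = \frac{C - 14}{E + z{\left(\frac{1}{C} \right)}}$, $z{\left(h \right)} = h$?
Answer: $\frac{62}{559931} \approx 0.00011073$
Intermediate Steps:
$l = 3$ ($l = 1 + 2 = 3$)
$c{\left(C,E \right)} = \frac{-14 + C}{E + \frac{1}{C}}$ ($c{\left(C,E \right)} = \frac{C - 14}{E + \frac{1}{C}} = \frac{-14 + C}{E + \frac{1}{C}}$)
$\frac{1}{c{\left(16 - 37,l \right)} + 9043} = \frac{1}{\frac{\left(16 - 37\right) \left(-14 + \left(16 - 37\right)\right)}{1 + \left(16 - 37\right) 3} + 9043} = \frac{1}{- \frac{21 \left(-14 - 21\right)}{1 - 63} + 9043} = \frac{1}{\left(-21\right) \frac{1}{1 - 63} \left(-35\right) + 9043} = \frac{1}{\left(-21\right) \frac{1}{-62} \left(-35\right) + 9043} = \frac{1}{\left(-21\right) \left(- \frac{1}{62}\right) \left(-35\right) + 9043} = \frac{1}{- \frac{735}{62} + 9043} = \frac{1}{\frac{559931}{62}} = \frac{62}{559931}$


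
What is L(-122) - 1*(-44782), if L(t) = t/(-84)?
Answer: 1880905/42 ≈ 44783.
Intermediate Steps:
L(t) = -t/84 (L(t) = t*(-1/84) = -t/84)
L(-122) - 1*(-44782) = -1/84*(-122) - 1*(-44782) = 61/42 + 44782 = 1880905/42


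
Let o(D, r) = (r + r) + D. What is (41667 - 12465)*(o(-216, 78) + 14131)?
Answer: 410901342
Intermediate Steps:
o(D, r) = D + 2*r (o(D, r) = 2*r + D = D + 2*r)
(41667 - 12465)*(o(-216, 78) + 14131) = (41667 - 12465)*((-216 + 2*78) + 14131) = 29202*((-216 + 156) + 14131) = 29202*(-60 + 14131) = 29202*14071 = 410901342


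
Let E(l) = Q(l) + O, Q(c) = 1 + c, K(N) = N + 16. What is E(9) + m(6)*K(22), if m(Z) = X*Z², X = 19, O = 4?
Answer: 26006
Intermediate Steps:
K(N) = 16 + N
m(Z) = 19*Z²
E(l) = 5 + l (E(l) = (1 + l) + 4 = 5 + l)
E(9) + m(6)*K(22) = (5 + 9) + (19*6²)*(16 + 22) = 14 + (19*36)*38 = 14 + 684*38 = 14 + 25992 = 26006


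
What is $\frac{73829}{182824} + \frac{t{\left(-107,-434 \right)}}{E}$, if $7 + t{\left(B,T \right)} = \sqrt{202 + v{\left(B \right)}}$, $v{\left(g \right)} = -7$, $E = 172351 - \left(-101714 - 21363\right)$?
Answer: $\frac{778924073}{1928976024} + \frac{\sqrt{195}}{295428} \approx 0.40385$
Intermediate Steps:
$E = 295428$ ($E = 172351 - \left(-101714 - 21363\right) = 172351 - -123077 = 172351 + 123077 = 295428$)
$t{\left(B,T \right)} = -7 + \sqrt{195}$ ($t{\left(B,T \right)} = -7 + \sqrt{202 - 7} = -7 + \sqrt{195}$)
$\frac{73829}{182824} + \frac{t{\left(-107,-434 \right)}}{E} = \frac{73829}{182824} + \frac{-7 + \sqrt{195}}{295428} = 73829 \cdot \frac{1}{182824} + \left(-7 + \sqrt{195}\right) \frac{1}{295428} = \frac{73829}{182824} - \left(\frac{1}{42204} - \frac{\sqrt{195}}{295428}\right) = \frac{778924073}{1928976024} + \frac{\sqrt{195}}{295428}$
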